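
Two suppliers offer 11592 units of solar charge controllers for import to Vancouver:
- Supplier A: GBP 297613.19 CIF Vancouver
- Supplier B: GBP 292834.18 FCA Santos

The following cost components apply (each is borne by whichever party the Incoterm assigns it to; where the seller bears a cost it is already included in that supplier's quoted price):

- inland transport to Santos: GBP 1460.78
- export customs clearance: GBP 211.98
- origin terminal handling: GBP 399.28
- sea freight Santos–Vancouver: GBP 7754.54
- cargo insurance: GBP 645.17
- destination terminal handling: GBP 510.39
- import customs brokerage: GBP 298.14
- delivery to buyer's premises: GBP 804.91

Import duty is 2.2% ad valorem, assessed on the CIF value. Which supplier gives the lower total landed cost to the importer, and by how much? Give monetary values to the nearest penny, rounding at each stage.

Supplier A is cheaper by GBP 4108.42

Supplier A (CIF):
The CIF price already equals the CIF value: 297613.19
Import duty = 297613.19 × 2.2% = 6547.49
Buyer bears (A): 510.39 + 298.14 + 804.91 = 1613.44
Landed cost (A) = invoice 297613.19 + 1613.44 + duty 6547.49 = 305774.12
Supplier B (FCA):
CIF value = FCA price + origin terminal + freight + insurance = 292834.18 + 399.28 + 7754.54 + 645.17 = 301633.17
Import duty = 301633.17 × 2.2% = 6635.93
Buyer bears (B): 399.28 + 7754.54 + 645.17 + 510.39 + 298.14 + 804.91 = 10412.43
Landed cost (B) = invoice 292834.18 + 10412.43 + duty 6635.93 = 309882.54
Difference = |305774.12 − 309882.54| = 4108.42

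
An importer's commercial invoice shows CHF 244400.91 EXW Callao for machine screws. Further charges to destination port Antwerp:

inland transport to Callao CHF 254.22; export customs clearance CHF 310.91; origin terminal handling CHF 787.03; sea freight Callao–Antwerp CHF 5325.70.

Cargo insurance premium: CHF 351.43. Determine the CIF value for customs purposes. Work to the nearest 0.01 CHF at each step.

CIF value: CHF 251430.20

CIF = EXW price + pre-shipment costs + freight + insurance
CIF = 244400.91 + 254.22 + 310.91 + 787.03 + 5325.70 + 351.43 = 251430.20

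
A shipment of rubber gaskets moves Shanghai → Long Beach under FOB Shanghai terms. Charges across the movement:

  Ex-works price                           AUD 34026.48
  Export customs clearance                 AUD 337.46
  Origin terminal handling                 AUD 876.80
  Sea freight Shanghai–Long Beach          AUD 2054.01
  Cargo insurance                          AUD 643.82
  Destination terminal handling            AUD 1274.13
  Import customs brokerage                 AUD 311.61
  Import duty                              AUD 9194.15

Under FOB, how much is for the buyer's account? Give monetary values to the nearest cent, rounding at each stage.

FOB: the seller bears costs until goods are on board at the origin port; the buyer bears freight, insurance and all costs thereafter.
Seller's account: goods 34026.48 + export clearance 337.46 + origin terminal 876.80 = 35240.74
Buyer's account: freight 2054.01 + insurance 643.82 + destination terminal 1274.13 + brokerage 311.61 + duty 9194.15 = 13477.72

Buyer's account: AUD 13477.72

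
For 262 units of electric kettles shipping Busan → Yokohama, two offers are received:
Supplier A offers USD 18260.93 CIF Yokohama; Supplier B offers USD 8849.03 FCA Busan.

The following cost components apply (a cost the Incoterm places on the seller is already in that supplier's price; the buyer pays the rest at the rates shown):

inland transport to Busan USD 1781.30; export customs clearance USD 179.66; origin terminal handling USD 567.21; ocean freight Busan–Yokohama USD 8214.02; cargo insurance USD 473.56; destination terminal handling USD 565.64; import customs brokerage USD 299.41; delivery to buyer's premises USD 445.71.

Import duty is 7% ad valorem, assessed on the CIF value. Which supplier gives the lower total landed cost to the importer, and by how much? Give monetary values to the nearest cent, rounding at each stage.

Supplier A (CIF):
The CIF price already equals the CIF value: 18260.93
Import duty = 18260.93 × 7% = 1278.27
Buyer bears (A): 565.64 + 299.41 + 445.71 = 1310.76
Landed cost (A) = invoice 18260.93 + 1310.76 + duty 1278.27 = 20849.96
Supplier B (FCA):
CIF value = FCA price + origin terminal + freight + insurance = 8849.03 + 567.21 + 8214.02 + 473.56 = 18103.82
Import duty = 18103.82 × 7% = 1267.27
Buyer bears (B): 567.21 + 8214.02 + 473.56 + 565.64 + 299.41 + 445.71 = 10565.55
Landed cost (B) = invoice 8849.03 + 10565.55 + duty 1267.27 = 20681.85
Difference = |20849.96 − 20681.85| = 168.11

Supplier B is cheaper by USD 168.11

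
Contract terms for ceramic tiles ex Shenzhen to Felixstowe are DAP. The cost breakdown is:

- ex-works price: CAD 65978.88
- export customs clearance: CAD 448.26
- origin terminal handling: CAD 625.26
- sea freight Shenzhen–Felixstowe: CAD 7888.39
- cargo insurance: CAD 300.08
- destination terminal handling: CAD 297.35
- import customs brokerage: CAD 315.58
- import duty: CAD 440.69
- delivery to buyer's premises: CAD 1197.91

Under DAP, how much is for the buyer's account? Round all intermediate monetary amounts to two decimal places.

DAP: the seller bears all costs to the named destination except import duty and clearance.
Seller's account: goods 65978.88 + export clearance 448.26 + origin terminal 625.26 + freight 7888.39 + insurance 300.08 + destination terminal 297.35 + delivery 1197.91 = 76736.13
Buyer's account: brokerage 315.58 + duty 440.69 = 756.27

Buyer's account: CAD 756.27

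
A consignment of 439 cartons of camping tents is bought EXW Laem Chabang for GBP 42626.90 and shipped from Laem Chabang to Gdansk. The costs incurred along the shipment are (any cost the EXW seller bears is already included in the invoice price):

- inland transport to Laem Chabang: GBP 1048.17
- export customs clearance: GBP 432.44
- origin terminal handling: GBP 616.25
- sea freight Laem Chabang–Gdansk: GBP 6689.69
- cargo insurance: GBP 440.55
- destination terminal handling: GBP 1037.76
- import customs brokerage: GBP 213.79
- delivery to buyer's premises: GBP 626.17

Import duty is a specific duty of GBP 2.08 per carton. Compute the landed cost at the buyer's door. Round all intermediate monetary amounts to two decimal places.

EXW: the seller makes goods available at their premises; the buyer bears all onward costs.
CIF value = EXW price + inland to port + export clearance + origin terminal + freight + insurance = 42626.90 + 1048.17 + 432.44 + 616.25 + 6689.69 + 440.55 = 51854.00
Import duty = 439 × 2.08 = 913.12
Buyer bears: inland to port 1048.17 + export clearance 432.44 + origin terminal 616.25 + freight 6689.69 + insurance 440.55 + destination terminal 1037.76 + brokerage 213.79 + delivery 626.17 + duty 913.12 = 12017.94
Landed cost = invoice 42626.90 + 12017.94 = 54644.84

Total landed cost: GBP 54644.84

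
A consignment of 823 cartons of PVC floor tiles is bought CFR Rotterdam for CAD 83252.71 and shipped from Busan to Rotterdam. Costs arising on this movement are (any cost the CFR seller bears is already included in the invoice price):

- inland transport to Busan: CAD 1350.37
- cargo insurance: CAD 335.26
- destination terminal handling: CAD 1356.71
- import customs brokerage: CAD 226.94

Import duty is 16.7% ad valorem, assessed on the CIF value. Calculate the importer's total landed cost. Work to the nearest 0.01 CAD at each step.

Total landed cost: CAD 99130.81

CFR: the seller pays costs through ocean freight to the destination port, but not insurance.
Already in the invoice (seller's account under CFR): inland to port — exclude.
CIF value = CFR price + insurance = 83252.71 + 335.26 = 83587.97
Import duty = 83587.97 × 16.7% = 13959.19
Buyer bears: insurance 335.26 + destination terminal 1356.71 + brokerage 226.94 + duty 13959.19 = 15878.10
Landed cost = invoice 83252.71 + 15878.10 = 99130.81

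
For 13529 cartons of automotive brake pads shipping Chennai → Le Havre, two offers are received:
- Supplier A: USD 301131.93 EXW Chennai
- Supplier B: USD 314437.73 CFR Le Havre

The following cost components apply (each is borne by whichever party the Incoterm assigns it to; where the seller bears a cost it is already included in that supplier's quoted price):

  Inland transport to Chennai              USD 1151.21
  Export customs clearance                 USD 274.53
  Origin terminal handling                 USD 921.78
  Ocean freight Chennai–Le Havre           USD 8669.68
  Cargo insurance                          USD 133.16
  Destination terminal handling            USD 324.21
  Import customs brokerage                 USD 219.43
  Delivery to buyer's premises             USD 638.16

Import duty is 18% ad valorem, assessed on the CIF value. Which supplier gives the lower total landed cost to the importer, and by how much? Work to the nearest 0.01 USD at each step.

Supplier A (EXW):
CIF value = EXW price + inland to port + export clearance + origin terminal + freight + insurance = 301131.93 + 1151.21 + 274.53 + 921.78 + 8669.68 + 133.16 = 312282.29
Import duty = 312282.29 × 18% = 56210.81
Buyer bears (A): 1151.21 + 274.53 + 921.78 + 8669.68 + 133.16 + 324.21 + 219.43 + 638.16 = 12332.16
Landed cost (A) = invoice 301131.93 + 12332.16 + duty 56210.81 = 369674.90
Supplier B (CFR):
CIF value = CFR price + insurance = 314437.73 + 133.16 = 314570.89
Import duty = 314570.89 × 18% = 56622.76
Buyer bears (B): 133.16 + 324.21 + 219.43 + 638.16 = 1314.96
Landed cost (B) = invoice 314437.73 + 1314.96 + duty 56622.76 = 372375.45
Difference = |369674.90 − 372375.45| = 2700.55

Supplier A is cheaper by USD 2700.55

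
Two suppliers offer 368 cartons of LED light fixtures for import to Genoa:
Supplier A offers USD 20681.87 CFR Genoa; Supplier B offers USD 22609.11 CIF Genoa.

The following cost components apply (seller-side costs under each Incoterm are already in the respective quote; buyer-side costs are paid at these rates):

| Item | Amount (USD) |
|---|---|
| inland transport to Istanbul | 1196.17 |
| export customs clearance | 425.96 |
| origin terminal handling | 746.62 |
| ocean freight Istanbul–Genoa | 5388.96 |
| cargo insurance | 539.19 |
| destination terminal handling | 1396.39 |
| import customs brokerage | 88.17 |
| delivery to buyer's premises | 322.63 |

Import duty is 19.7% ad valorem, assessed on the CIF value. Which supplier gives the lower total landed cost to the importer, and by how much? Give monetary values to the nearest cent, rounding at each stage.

Supplier A is cheaper by USD 1661.49

Supplier A (CFR):
CIF value = CFR price + insurance = 20681.87 + 539.19 = 21221.06
Import duty = 21221.06 × 19.7% = 4180.55
Buyer bears (A): 539.19 + 1396.39 + 88.17 + 322.63 = 2346.38
Landed cost (A) = invoice 20681.87 + 2346.38 + duty 4180.55 = 27208.80
Supplier B (CIF):
The CIF price already equals the CIF value: 22609.11
Import duty = 22609.11 × 19.7% = 4453.99
Buyer bears (B): 1396.39 + 88.17 + 322.63 = 1807.19
Landed cost (B) = invoice 22609.11 + 1807.19 + duty 4453.99 = 28870.29
Difference = |27208.80 − 28870.29| = 1661.49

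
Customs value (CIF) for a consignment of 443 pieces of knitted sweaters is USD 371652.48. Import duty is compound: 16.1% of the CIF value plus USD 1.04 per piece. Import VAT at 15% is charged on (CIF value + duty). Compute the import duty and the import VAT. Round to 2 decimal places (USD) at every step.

Ad valorem component: 371652.48 × 16.1% = 59836.05
Specific component: 443 × 1.04 = 460.72
Import duty = 59836.05 + 460.72 = 60296.77
VAT base = CIF + duty = 371652.48 + 60296.77 = 431949.25
Import VAT = 431949.25 × 15% = 64792.39

Import duty: USD 60296.77; import VAT: USD 64792.39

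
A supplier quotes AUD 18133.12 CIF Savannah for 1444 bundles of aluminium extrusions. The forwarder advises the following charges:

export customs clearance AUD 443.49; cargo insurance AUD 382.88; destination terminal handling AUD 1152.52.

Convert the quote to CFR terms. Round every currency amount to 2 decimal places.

Not relevant to the conversion: export clearance — on the seller under both CIF and CFR; already in the CIF price and stays in the CFR price. destination terminal — on the buyer under both terms; not part of either seller's price.
From CIF to CFR, the seller no longer bears: insurance.
CFR price = 18133.12 − 382.88 = 17750.24

CFR price: AUD 17750.24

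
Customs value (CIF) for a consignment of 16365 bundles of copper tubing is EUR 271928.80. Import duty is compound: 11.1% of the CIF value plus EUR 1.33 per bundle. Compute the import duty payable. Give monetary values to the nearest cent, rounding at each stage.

Ad valorem component: 271928.80 × 11.1% = 30184.10
Specific component: 16365 × 1.33 = 21765.45
Import duty = 30184.10 + 21765.45 = 51949.55

Import duty: EUR 51949.55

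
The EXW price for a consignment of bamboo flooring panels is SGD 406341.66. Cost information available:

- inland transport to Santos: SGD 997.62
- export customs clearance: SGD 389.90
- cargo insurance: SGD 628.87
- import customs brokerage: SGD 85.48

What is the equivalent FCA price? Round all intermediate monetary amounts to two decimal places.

Not relevant to the conversion: insurance, brokerage — on the buyer under both terms; not part of either seller's price.
From EXW to FCA, the seller additionally bears: inland to port, export clearance.
FCA price = 406341.66 + 997.62 + 389.90 = 407729.18

FCA price: SGD 407729.18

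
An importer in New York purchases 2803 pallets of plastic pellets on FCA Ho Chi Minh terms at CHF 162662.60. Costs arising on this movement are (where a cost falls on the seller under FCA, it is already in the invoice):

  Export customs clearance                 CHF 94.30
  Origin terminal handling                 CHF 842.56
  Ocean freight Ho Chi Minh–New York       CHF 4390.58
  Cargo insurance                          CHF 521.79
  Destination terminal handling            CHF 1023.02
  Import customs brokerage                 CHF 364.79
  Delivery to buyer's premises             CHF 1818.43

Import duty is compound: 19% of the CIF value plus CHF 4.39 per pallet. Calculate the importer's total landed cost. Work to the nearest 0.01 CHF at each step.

FCA: the seller delivers export-cleared goods to the carrier; the buyer bears costs from that point.
Already in the invoice (seller's account under FCA): export clearance — exclude.
CIF value = FCA price + origin terminal + freight + insurance = 162662.60 + 842.56 + 4390.58 + 521.79 = 168417.53
Ad valorem component: 168417.53 × 19% = 31999.33
Specific component: 2803 × 4.39 = 12305.17
Import duty = 31999.33 + 12305.17 = 44304.50
Buyer bears: origin terminal 842.56 + freight 4390.58 + insurance 521.79 + destination terminal 1023.02 + brokerage 364.79 + delivery 1818.43 + duty 44304.50 = 53265.67
Landed cost = invoice 162662.60 + 53265.67 = 215928.27

Total landed cost: CHF 215928.27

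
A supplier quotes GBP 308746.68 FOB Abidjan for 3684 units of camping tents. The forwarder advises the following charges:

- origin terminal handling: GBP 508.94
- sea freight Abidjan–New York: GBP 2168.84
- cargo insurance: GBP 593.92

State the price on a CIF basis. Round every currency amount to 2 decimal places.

Not relevant to the conversion: origin terminal — on the seller under both FOB and CIF; already in the FOB price and stays in the CIF price.
From FOB to CIF, the seller additionally bears: freight, insurance.
CIF price = 308746.68 + 2168.84 + 593.92 = 311509.44

CIF price: GBP 311509.44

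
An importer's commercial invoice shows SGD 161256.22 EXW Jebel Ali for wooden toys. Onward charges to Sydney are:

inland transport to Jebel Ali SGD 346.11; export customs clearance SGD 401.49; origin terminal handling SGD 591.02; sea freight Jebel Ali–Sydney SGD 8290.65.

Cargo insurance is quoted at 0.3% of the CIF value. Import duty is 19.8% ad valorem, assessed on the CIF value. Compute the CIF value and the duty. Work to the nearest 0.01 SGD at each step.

Let C be the CIF value. C = EXW price + pre-shipment costs + freight + 0.3% × C
C − 0.3% × C = 161256.22 + 346.11 + 401.49 + 591.02 + 8290.65
0.997 × C = 170885.49
C = 170885.49 / 0.997 = 171399.69
Insurance premium = 0.3% × 171399.69 = 514.20
Import duty = 171399.69 × 19.8% = 33937.14

CIF value: SGD 171399.69; import duty: SGD 33937.14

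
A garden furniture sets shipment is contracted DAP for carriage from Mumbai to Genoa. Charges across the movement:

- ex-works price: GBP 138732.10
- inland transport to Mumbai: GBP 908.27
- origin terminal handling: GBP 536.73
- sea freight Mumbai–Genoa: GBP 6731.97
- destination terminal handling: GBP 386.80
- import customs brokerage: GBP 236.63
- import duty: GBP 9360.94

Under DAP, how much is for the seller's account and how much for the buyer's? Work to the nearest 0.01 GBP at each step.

DAP: the seller bears all costs to the named destination except import duty and clearance.
Seller's account: goods 138732.10 + inland to port 908.27 + origin terminal 536.73 + freight 6731.97 + destination terminal 386.80 = 147295.87
Buyer's account: brokerage 236.63 + duty 9360.94 = 9597.57

Seller: GBP 147295.87; buyer: GBP 9597.57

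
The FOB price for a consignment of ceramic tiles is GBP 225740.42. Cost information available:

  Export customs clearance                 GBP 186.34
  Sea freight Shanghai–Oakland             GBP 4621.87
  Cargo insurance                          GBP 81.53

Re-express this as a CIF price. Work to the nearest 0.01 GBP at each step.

Not relevant to the conversion: export clearance — on the seller under both FOB and CIF; already in the FOB price and stays in the CIF price.
From FOB to CIF, the seller additionally bears: freight, insurance.
CIF price = 225740.42 + 4621.87 + 81.53 = 230443.82

CIF price: GBP 230443.82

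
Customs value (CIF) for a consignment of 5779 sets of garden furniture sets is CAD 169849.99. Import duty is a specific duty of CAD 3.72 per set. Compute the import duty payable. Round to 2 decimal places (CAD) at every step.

Import duty = 5779 × 3.72 = 21497.88

Import duty: CAD 21497.88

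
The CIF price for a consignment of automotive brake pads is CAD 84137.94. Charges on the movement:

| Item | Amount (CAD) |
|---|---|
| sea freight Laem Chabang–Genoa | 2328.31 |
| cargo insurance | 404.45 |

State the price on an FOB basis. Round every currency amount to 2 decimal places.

FOB price: CAD 81405.18

From CIF to FOB, the seller no longer bears: freight, insurance.
FOB price = 84137.94 − 2328.31 − 404.45 = 81405.18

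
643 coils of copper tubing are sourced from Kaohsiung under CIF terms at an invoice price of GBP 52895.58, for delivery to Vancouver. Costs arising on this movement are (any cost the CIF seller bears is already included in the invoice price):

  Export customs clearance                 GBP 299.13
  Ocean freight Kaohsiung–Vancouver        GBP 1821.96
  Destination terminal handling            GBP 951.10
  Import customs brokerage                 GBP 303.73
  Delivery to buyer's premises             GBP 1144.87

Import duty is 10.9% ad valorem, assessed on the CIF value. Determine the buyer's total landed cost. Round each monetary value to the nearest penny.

CIF: the seller pays costs through ocean freight and marine insurance to the destination port.
Already in the invoice (seller's account under CIF): export clearance, freight — exclude.
The CIF price already equals the CIF value: 52895.58
Import duty = 52895.58 × 10.9% = 5765.62
Buyer bears: destination terminal 951.10 + brokerage 303.73 + delivery 1144.87 + duty 5765.62 = 8165.32
Landed cost = invoice 52895.58 + 8165.32 = 61060.90

Total landed cost: GBP 61060.90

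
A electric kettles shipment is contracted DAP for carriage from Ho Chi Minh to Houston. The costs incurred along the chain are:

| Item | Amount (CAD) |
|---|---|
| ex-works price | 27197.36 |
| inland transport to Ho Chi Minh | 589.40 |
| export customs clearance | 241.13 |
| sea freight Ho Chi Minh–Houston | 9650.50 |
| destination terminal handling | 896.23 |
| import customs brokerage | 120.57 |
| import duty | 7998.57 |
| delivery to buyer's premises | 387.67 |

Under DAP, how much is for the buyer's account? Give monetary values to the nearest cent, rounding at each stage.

DAP: the seller bears all costs to the named destination except import duty and clearance.
Seller's account: goods 27197.36 + inland to port 589.40 + export clearance 241.13 + freight 9650.50 + destination terminal 896.23 + delivery 387.67 = 38962.29
Buyer's account: brokerage 120.57 + duty 7998.57 = 8119.14

Buyer's account: CAD 8119.14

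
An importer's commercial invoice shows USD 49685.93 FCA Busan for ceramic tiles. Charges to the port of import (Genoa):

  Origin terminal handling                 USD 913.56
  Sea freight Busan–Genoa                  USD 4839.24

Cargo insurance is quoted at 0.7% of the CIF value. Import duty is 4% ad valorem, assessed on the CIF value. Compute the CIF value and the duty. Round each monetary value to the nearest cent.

CIF value: USD 55829.54; import duty: USD 2233.18

Let C be the CIF value. C = FCA price + pre-shipment costs + freight + 0.7% × C
C − 0.7% × C = 49685.93 + 913.56 + 4839.24
0.993 × C = 55438.73
C = 55438.73 / 0.993 = 55829.54
Insurance premium = 0.7% × 55829.54 = 390.81
Import duty = 55829.54 × 4% = 2233.18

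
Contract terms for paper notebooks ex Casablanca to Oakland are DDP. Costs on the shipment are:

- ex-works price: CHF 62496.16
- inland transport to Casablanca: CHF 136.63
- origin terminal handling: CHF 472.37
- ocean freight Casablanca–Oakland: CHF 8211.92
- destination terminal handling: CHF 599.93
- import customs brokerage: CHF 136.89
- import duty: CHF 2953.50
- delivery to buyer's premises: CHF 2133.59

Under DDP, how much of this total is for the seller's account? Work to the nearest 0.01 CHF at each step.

DDP: the seller bears all costs including import duty.
Seller's account: goods 62496.16 + inland to port 136.63 + origin terminal 472.37 + freight 8211.92 + destination terminal 599.93 + brokerage 136.89 + duty 2953.50 + delivery 2133.59 = 77140.99
Buyer's account: 0.00

Seller's account: CHF 77140.99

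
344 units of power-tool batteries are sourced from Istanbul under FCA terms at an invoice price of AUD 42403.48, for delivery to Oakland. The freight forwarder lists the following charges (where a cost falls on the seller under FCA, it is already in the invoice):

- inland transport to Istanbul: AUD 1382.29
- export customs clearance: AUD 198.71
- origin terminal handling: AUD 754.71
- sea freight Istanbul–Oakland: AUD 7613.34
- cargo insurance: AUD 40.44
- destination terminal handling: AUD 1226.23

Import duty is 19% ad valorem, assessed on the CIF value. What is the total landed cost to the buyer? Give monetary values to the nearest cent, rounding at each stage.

Total landed cost: AUD 61692.47

FCA: the seller delivers export-cleared goods to the carrier; the buyer bears costs from that point.
Already in the invoice (seller's account under FCA): inland to port, export clearance — exclude.
CIF value = FCA price + origin terminal + freight + insurance = 42403.48 + 754.71 + 7613.34 + 40.44 = 50811.97
Import duty = 50811.97 × 19% = 9654.27
Buyer bears: origin terminal 754.71 + freight 7613.34 + insurance 40.44 + destination terminal 1226.23 + duty 9654.27 = 19288.99
Landed cost = invoice 42403.48 + 19288.99 = 61692.47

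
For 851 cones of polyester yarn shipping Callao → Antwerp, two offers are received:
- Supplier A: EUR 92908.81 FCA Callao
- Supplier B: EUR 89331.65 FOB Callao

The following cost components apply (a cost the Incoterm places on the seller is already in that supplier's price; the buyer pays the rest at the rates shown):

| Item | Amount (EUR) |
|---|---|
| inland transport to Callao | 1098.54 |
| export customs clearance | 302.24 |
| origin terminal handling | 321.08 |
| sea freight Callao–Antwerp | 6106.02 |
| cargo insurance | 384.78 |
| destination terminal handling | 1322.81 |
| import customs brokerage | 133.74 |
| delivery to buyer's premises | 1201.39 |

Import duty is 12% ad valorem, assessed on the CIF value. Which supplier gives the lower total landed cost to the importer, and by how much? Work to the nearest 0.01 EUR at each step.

Supplier B is cheaper by EUR 4366.03

Supplier A (FCA):
CIF value = FCA price + origin terminal + freight + insurance = 92908.81 + 321.08 + 6106.02 + 384.78 = 99720.69
Import duty = 99720.69 × 12% = 11966.48
Buyer bears (A): 321.08 + 6106.02 + 384.78 + 1322.81 + 133.74 + 1201.39 = 9469.82
Landed cost (A) = invoice 92908.81 + 9469.82 + duty 11966.48 = 114345.11
Supplier B (FOB):
CIF value = FOB price + freight + insurance = 89331.65 + 6106.02 + 384.78 = 95822.45
Import duty = 95822.45 × 12% = 11498.69
Buyer bears (B): 6106.02 + 384.78 + 1322.81 + 133.74 + 1201.39 = 9148.74
Landed cost (B) = invoice 89331.65 + 9148.74 + duty 11498.69 = 109979.08
Difference = |114345.11 − 109979.08| = 4366.03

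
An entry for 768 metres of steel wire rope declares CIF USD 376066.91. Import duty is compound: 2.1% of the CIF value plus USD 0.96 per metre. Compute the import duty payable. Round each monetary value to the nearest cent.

Import duty: USD 8634.69

Ad valorem component: 376066.91 × 2.1% = 7897.41
Specific component: 768 × 0.96 = 737.28
Import duty = 7897.41 + 737.28 = 8634.69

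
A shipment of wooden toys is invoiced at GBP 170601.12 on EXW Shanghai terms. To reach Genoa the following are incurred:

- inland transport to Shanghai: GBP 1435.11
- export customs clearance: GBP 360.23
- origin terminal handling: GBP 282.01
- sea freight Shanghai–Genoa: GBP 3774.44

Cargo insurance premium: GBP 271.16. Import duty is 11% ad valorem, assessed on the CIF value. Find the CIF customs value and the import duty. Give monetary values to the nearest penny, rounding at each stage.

CIF value: GBP 176724.07; import duty: GBP 19439.65

CIF = EXW price + pre-shipment costs + freight + insurance
CIF = 170601.12 + 1435.11 + 360.23 + 282.01 + 3774.44 + 271.16 = 176724.07
Import duty = 176724.07 × 11% = 19439.65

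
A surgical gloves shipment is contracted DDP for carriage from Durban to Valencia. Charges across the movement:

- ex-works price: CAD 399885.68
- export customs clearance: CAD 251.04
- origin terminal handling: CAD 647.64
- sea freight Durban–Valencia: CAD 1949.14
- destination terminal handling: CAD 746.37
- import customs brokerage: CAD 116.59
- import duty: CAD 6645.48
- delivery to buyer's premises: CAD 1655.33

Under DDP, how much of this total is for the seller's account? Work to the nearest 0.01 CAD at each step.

DDP: the seller bears all costs including import duty.
Seller's account: goods 399885.68 + export clearance 251.04 + origin terminal 647.64 + freight 1949.14 + destination terminal 746.37 + brokerage 116.59 + duty 6645.48 + delivery 1655.33 = 411897.27
Buyer's account: 0.00

Seller's account: CAD 411897.27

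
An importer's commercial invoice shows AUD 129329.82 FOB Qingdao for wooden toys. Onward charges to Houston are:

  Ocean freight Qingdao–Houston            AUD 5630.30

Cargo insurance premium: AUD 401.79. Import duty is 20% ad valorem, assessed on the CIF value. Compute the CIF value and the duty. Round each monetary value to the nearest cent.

CIF value: AUD 135361.91; import duty: AUD 27072.38

CIF = FOB price + freight + insurance
CIF = 129329.82 + 5630.30 + 401.79 = 135361.91
Import duty = 135361.91 × 20% = 27072.38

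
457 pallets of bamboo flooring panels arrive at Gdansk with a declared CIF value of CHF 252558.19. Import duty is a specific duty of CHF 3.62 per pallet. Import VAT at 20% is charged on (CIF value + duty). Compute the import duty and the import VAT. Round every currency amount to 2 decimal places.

Import duty = 457 × 3.62 = 1654.34
VAT base = CIF + duty = 252558.19 + 1654.34 = 254212.53
Import VAT = 254212.53 × 20% = 50842.51

Import duty: CHF 1654.34; import VAT: CHF 50842.51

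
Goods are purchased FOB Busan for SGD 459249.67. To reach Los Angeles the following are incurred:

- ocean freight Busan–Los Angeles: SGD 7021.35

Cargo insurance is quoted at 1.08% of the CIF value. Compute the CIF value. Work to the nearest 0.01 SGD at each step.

CIF value: SGD 471361.73

Let C be the CIF value. C = FOB price + freight + 1.08% × C
C − 1.08% × C = 459249.67 + 7021.35
0.9892 × C = 466271.02
C = 466271.02 / 0.9892 = 471361.73
Insurance premium = 1.08% × 471361.73 = 5090.71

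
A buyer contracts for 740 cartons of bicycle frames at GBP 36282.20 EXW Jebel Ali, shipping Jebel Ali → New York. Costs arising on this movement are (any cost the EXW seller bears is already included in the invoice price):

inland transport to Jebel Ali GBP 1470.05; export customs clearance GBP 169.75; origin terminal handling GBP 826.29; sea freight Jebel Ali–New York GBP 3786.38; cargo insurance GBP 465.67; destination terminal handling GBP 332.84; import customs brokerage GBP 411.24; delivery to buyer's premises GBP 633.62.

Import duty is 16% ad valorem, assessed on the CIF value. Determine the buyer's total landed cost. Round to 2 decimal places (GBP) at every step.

EXW: the seller makes goods available at their premises; the buyer bears all onward costs.
CIF value = EXW price + inland to port + export clearance + origin terminal + freight + insurance = 36282.20 + 1470.05 + 169.75 + 826.29 + 3786.38 + 465.67 = 43000.34
Import duty = 43000.34 × 16% = 6880.05
Buyer bears: inland to port 1470.05 + export clearance 169.75 + origin terminal 826.29 + freight 3786.38 + insurance 465.67 + destination terminal 332.84 + brokerage 411.24 + delivery 633.62 + duty 6880.05 = 14975.89
Landed cost = invoice 36282.20 + 14975.89 = 51258.09

Total landed cost: GBP 51258.09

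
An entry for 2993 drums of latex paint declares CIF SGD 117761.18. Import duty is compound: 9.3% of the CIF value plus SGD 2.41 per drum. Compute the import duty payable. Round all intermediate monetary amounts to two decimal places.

Import duty: SGD 18164.92

Ad valorem component: 117761.18 × 9.3% = 10951.79
Specific component: 2993 × 2.41 = 7213.13
Import duty = 10951.79 + 7213.13 = 18164.92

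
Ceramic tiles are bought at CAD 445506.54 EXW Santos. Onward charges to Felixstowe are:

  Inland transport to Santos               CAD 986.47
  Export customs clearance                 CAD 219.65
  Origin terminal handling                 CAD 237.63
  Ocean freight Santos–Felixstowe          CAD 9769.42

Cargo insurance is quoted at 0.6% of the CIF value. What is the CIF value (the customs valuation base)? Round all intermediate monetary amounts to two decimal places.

Let C be the CIF value. C = EXW price + pre-shipment costs + freight + 0.6% × C
C − 0.6% × C = 445506.54 + 986.47 + 219.65 + 237.63 + 9769.42
0.994 × C = 456719.71
C = 456719.71 / 0.994 = 459476.57
Insurance premium = 0.6% × 459476.57 = 2756.86

CIF value: CAD 459476.57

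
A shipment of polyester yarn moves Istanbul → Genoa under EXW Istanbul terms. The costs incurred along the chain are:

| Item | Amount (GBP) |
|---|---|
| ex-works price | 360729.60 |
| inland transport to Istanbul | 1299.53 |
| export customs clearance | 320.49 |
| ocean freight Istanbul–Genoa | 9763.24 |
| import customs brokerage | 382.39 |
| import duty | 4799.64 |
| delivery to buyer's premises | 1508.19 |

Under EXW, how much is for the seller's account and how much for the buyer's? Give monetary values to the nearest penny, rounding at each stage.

Seller: GBP 360729.60; buyer: GBP 18073.48

EXW: the seller makes goods available at their premises; the buyer bears all onward costs.
Seller's account: goods 360729.60 = 360729.60
Buyer's account: inland to port 1299.53 + export clearance 320.49 + freight 9763.24 + brokerage 382.39 + duty 4799.64 + delivery 1508.19 = 18073.48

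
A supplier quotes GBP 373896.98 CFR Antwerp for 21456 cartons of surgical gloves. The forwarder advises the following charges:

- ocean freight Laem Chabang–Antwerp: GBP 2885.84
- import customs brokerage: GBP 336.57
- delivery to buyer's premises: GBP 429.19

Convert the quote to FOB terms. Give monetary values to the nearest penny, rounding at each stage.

Not relevant to the conversion: delivery, brokerage — on the buyer under both terms; not part of either seller's price.
From CFR to FOB, the seller no longer bears: freight.
FOB price = 373896.98 − 2885.84 = 371011.14

FOB price: GBP 371011.14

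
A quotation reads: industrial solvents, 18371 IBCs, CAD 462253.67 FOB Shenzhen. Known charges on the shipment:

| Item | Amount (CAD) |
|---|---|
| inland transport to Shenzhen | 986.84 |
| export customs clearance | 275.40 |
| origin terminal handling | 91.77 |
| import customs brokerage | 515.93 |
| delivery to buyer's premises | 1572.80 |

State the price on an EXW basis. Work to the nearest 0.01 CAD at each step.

EXW price: CAD 460899.66

Not relevant to the conversion: delivery, brokerage — on the buyer under both terms; not part of either seller's price.
From FOB to EXW, the seller no longer bears: inland to port, export clearance, origin terminal.
EXW price = 462253.67 − 986.84 − 275.40 − 91.77 = 460899.66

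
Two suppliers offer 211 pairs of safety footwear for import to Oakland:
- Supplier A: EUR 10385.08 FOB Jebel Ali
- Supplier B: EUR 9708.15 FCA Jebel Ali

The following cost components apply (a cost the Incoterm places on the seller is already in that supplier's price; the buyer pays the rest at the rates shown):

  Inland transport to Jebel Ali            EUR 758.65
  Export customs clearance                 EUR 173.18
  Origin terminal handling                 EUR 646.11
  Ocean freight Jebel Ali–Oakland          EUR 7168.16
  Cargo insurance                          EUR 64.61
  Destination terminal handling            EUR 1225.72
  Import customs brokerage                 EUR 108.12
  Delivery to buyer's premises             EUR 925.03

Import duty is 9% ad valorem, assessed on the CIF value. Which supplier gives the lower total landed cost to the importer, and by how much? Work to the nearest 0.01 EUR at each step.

Supplier A (FOB):
CIF value = FOB price + freight + insurance = 10385.08 + 7168.16 + 64.61 = 17617.85
Import duty = 17617.85 × 9% = 1585.61
Buyer bears (A): 7168.16 + 64.61 + 1225.72 + 108.12 + 925.03 = 9491.64
Landed cost (A) = invoice 10385.08 + 9491.64 + duty 1585.61 = 21462.33
Supplier B (FCA):
CIF value = FCA price + origin terminal + freight + insurance = 9708.15 + 646.11 + 7168.16 + 64.61 = 17587.03
Import duty = 17587.03 × 9% = 1582.83
Buyer bears (B): 646.11 + 7168.16 + 64.61 + 1225.72 + 108.12 + 925.03 = 10137.75
Landed cost (B) = invoice 9708.15 + 10137.75 + duty 1582.83 = 21428.73
Difference = |21462.33 − 21428.73| = 33.60

Supplier B is cheaper by EUR 33.60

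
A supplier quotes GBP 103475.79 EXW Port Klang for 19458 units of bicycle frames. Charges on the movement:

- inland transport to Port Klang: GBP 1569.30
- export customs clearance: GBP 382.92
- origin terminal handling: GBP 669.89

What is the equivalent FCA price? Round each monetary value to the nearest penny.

Not relevant to the conversion: origin terminal — on the buyer under both terms; not part of either seller's price.
From EXW to FCA, the seller additionally bears: inland to port, export clearance.
FCA price = 103475.79 + 1569.30 + 382.92 = 105428.01

FCA price: GBP 105428.01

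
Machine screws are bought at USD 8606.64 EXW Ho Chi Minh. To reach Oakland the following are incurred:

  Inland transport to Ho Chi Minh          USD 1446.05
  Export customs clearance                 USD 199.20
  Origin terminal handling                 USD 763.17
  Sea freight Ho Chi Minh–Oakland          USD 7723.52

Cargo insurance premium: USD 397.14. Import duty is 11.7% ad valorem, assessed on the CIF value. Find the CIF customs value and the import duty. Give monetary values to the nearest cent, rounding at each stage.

CIF value: USD 19135.72; import duty: USD 2238.88

CIF = EXW price + pre-shipment costs + freight + insurance
CIF = 8606.64 + 1446.05 + 199.20 + 763.17 + 7723.52 + 397.14 = 19135.72
Import duty = 19135.72 × 11.7% = 2238.88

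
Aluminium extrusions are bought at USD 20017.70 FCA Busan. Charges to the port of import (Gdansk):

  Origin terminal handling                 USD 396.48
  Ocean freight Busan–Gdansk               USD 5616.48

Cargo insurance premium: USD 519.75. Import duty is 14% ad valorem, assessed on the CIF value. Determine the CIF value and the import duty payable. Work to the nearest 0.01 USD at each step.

CIF value: USD 26550.41; import duty: USD 3717.06

CIF = FCA price + pre-shipment costs + freight + insurance
CIF = 20017.70 + 396.48 + 5616.48 + 519.75 = 26550.41
Import duty = 26550.41 × 14% = 3717.06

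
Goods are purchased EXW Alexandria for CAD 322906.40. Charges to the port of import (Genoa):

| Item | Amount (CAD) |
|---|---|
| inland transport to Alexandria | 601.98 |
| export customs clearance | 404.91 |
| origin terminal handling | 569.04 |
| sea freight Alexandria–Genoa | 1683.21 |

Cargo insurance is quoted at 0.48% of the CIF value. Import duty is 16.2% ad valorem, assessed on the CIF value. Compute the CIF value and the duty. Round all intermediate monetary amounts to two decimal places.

CIF value: CAD 327738.69; import duty: CAD 53093.67

Let C be the CIF value. C = EXW price + pre-shipment costs + freight + 0.48% × C
C − 0.48% × C = 322906.40 + 601.98 + 404.91 + 569.04 + 1683.21
0.9952 × C = 326165.54
C = 326165.54 / 0.9952 = 327738.69
Insurance premium = 0.48% × 327738.69 = 1573.15
Import duty = 327738.69 × 16.2% = 53093.67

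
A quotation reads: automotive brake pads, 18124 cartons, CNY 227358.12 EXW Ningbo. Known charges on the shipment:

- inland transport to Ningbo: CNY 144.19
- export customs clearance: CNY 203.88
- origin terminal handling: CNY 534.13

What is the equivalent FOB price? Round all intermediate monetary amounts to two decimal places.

FOB price: CNY 228240.32

From EXW to FOB, the seller additionally bears: inland to port, export clearance, origin terminal.
FOB price = 227358.12 + 144.19 + 203.88 + 534.13 = 228240.32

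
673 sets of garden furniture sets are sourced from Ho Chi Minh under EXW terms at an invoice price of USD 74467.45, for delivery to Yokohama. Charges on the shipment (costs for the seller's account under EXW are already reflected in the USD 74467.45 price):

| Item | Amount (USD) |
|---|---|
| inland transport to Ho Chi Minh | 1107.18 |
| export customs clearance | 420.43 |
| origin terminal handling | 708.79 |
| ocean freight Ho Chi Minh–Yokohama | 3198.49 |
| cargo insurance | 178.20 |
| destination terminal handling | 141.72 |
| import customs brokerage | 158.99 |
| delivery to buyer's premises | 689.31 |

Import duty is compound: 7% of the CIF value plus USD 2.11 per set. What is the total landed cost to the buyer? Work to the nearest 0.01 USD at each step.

EXW: the seller makes goods available at their premises; the buyer bears all onward costs.
CIF value = EXW price + inland to port + export clearance + origin terminal + freight + insurance = 74467.45 + 1107.18 + 420.43 + 708.79 + 3198.49 + 178.20 = 80080.54
Ad valorem component: 80080.54 × 7% = 5605.64
Specific component: 673 × 2.11 = 1420.03
Import duty = 5605.64 + 1420.03 = 7025.67
Buyer bears: inland to port 1107.18 + export clearance 420.43 + origin terminal 708.79 + freight 3198.49 + insurance 178.20 + destination terminal 141.72 + brokerage 158.99 + delivery 689.31 + duty 7025.67 = 13628.78
Landed cost = invoice 74467.45 + 13628.78 = 88096.23

Total landed cost: USD 88096.23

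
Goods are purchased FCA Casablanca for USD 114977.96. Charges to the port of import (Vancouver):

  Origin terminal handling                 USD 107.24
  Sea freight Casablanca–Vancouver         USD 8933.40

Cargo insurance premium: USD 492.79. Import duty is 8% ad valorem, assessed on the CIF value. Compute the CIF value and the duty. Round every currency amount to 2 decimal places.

CIF value: USD 124511.39; import duty: USD 9960.91

CIF = FCA price + pre-shipment costs + freight + insurance
CIF = 114977.96 + 107.24 + 8933.40 + 492.79 = 124511.39
Import duty = 124511.39 × 8% = 9960.91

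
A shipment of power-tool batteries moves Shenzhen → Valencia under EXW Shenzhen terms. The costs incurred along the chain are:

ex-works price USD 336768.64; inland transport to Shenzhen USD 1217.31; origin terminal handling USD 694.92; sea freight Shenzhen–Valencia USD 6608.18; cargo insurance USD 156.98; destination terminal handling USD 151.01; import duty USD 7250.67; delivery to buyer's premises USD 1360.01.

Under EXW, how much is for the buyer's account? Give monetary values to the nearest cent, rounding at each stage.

Buyer's account: USD 17439.08

EXW: the seller makes goods available at their premises; the buyer bears all onward costs.
Seller's account: goods 336768.64 = 336768.64
Buyer's account: inland to port 1217.31 + origin terminal 694.92 + freight 6608.18 + insurance 156.98 + destination terminal 151.01 + duty 7250.67 + delivery 1360.01 = 17439.08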